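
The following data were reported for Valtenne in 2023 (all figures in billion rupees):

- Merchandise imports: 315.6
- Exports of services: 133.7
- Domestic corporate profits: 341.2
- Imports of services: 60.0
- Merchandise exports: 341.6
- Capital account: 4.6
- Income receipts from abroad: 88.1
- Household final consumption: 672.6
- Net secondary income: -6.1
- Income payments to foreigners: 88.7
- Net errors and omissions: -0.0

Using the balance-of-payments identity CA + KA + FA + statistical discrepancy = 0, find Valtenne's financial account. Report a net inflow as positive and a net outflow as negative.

Goods balance = 341.6 - 315.6 = 26.0
Services balance = 133.7 - 60.0 = 73.7
Trade balance (goods + services) = 26.0 + 73.7 = 99.7
Net primary income = 88.1 - 88.7 = -0.6
Net secondary income = -6.1
Current account = 99.7 + (-0.6) + (-6.1) = 93.0
Financial account = -(93.0 + 4.6 + -0.0) = -97.6

-97.6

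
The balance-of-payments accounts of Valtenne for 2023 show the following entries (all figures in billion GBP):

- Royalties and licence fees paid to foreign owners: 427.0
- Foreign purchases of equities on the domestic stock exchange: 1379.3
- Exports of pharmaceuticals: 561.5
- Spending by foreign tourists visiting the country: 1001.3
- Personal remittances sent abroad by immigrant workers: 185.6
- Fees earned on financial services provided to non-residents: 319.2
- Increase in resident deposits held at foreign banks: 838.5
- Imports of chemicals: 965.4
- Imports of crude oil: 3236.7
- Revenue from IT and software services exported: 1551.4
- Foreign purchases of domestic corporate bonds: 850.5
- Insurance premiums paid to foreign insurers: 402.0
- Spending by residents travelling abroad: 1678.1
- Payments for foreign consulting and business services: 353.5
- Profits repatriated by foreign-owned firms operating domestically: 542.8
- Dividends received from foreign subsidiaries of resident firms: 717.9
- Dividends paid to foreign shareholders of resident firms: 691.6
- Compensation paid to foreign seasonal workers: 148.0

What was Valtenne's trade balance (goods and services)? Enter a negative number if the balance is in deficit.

-3629.3

Goods: -3236.7 + 561.5 - 965.4 = -3640.6
Services: 1001.3 - 402.0 - 353.5 + 1551.4 - 1678.1 - 427.0 + 319.2 = 11.3
Trade balance = -3640.6 + 11.3 = -3629.3
(Excluded from the trade balance — financial account: foreign purchases of equities on the domestic stock exchange 1379.3, increase in resident deposits held at foreign banks 838.5, foreign purchases of domestic corporate bonds 850.5; secondary income: personal remittances sent abroad by immigrant workers 185.6; primary income: profits repatriated by foreign-owned firms operating domestically 542.8, dividends received from foreign subsidiaries of resident firms 717.9, dividends paid to foreign shareholders of resident firms 691.6, compensation paid to foreign seasonal workers 148.0.)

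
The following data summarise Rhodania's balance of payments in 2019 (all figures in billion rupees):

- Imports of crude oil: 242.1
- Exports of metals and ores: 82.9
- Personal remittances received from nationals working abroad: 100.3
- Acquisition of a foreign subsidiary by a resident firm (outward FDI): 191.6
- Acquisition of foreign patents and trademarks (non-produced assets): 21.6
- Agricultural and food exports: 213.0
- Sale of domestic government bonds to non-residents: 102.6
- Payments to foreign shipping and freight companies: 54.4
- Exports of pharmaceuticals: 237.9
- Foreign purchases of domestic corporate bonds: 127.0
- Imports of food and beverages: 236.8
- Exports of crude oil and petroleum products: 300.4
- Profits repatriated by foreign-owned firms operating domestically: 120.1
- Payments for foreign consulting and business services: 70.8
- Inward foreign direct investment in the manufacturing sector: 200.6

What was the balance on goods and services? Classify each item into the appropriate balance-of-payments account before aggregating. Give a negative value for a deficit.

230.1

Goods: 300.4 + 82.9 - 242.1 - 236.8 + 213.0 + 237.9 = 355.3
Services: -54.4 - 70.8 = -125.2
Trade balance = 355.3 + (-125.2) = 230.1
(Excluded from the trade balance — secondary income: personal remittances received from nationals working abroad 100.3; financial account: acquisition of a foreign subsidiary by a resident firm (outward FDI) 191.6, sale of domestic government bonds to non-residents 102.6, foreign purchases of domestic corporate bonds 127.0, inward foreign direct investment in the manufacturing sector 200.6; capital account: acquisition of foreign patents and trademarks (non-produced assets) 21.6; primary income: profits repatriated by foreign-owned firms operating domestically 120.1.)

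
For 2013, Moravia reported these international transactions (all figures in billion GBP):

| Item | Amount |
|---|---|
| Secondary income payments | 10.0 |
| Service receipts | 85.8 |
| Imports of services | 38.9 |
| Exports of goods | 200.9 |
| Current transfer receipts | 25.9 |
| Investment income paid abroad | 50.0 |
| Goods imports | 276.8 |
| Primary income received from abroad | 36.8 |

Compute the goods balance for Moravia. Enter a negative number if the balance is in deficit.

-75.9

Goods balance = 200.9 - 276.8 = -75.9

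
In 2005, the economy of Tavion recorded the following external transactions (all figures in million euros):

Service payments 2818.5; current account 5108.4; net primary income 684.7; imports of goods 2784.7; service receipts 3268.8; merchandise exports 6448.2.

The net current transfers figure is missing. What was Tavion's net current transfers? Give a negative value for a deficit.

Current account = goods balance + services balance + net primary income + net secondary income
Sum of the known components = 4798.5
Net current transfers = CA - (known components) = 5108.4 - 4798.5 = 309.9

309.9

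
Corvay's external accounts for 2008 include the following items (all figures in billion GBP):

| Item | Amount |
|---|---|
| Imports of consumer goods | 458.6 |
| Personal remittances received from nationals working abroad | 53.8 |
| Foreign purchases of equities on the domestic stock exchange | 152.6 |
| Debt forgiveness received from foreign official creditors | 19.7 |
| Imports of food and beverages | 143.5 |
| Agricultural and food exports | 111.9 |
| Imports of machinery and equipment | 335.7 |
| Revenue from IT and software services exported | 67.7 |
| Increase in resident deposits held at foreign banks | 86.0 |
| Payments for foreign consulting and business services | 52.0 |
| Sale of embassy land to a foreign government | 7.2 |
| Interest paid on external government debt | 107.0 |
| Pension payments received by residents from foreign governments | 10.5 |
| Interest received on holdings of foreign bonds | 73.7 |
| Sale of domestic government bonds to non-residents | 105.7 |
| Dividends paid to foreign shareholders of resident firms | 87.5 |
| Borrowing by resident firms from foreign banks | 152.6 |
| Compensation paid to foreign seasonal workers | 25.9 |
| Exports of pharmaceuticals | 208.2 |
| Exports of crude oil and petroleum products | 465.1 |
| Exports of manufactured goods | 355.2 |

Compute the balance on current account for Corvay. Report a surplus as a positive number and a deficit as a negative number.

Goods: 465.1 + 355.2 + 208.2 - 458.6 - 335.7 - 143.5 + 111.9 = 202.6
Services: 67.7 - 52.0 = 15.7
Primary income: -107.0 - 25.9 + 73.7 - 87.5 = -146.7
Secondary income: 10.5 + 53.8 = 64.3
Current account = 202.6 + 15.7 + (-146.7) + 64.3 = 135.9
(Excluded from the current account — financial account: foreign purchases of equities on the domestic stock exchange 152.6, increase in resident deposits held at foreign banks 86.0, sale of domestic government bonds to non-residents 105.7, borrowing by resident firms from foreign banks 152.6; capital account: debt forgiveness received from foreign official creditors 19.7, sale of embassy land to a foreign government 7.2.)

135.9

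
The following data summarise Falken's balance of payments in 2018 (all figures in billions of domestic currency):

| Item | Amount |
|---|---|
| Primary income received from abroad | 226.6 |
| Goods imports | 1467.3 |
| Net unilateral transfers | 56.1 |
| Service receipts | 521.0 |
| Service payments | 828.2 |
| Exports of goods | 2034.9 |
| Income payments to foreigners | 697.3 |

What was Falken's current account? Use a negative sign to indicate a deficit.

Goods balance = 2034.9 - 1467.3 = 567.6
Services balance = 521.0 - 828.2 = -307.2
Trade balance (goods + services) = 567.6 + (-307.2) = 260.4
Net primary income = 226.6 - 697.3 = -470.7
Net secondary income = 56.1
Current account = 260.4 + (-470.7) + 56.1 = -154.2

-154.2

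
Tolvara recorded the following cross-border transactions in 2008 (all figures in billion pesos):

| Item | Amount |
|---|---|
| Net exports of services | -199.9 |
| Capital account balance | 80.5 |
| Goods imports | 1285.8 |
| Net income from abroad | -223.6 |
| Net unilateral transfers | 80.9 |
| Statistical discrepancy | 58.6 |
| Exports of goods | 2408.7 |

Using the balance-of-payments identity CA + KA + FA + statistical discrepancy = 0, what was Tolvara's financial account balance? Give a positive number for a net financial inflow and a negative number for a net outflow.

-919.4

Goods balance = 2408.7 - 1285.8 = 1122.9
Services balance = -199.9
Trade balance (goods + services) = 1122.9 + (-199.9) = 923.0
Net primary income = -223.6
Net secondary income = 80.9
Current account = 923.0 + (-223.6) + 80.9 = 780.3
Financial account = -(780.3 + 80.5 + 58.6) = -919.4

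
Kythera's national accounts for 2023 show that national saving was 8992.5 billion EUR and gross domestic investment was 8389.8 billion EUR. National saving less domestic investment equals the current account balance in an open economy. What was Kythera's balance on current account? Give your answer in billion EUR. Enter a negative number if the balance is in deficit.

602.7

S - I = CA (net lending to the rest of the world).
CA = S - I = 8992.5 - 8389.8 = 602.7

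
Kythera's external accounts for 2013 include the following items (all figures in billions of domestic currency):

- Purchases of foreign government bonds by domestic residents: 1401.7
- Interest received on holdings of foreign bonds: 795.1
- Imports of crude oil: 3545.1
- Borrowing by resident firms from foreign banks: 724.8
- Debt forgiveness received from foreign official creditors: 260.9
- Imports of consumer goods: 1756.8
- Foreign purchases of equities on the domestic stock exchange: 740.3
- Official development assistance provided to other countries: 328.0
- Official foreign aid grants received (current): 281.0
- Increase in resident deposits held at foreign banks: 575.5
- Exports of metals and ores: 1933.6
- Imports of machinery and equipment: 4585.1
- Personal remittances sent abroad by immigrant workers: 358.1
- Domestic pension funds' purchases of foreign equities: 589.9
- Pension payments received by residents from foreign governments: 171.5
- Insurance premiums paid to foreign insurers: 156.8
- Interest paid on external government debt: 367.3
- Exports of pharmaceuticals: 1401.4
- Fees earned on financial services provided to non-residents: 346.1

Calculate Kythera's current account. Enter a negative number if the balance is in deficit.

-6168.5

Goods: -4585.1 + 1401.4 - 1756.8 + 1933.6 - 3545.1 = -6552.0
Services: 346.1 - 156.8 = 189.3
Primary income: -367.3 + 795.1 = 427.8
Secondary income: -328.0 + 281.0 - 358.1 + 171.5 = -233.6
Current account = (-6552.0) + 189.3 + 427.8 + (-233.6) = -6168.5
(Excluded from the current account — financial account: purchases of foreign government bonds by domestic residents 1401.7, borrowing by resident firms from foreign banks 724.8, foreign purchases of equities on the domestic stock exchange 740.3, increase in resident deposits held at foreign banks 575.5, domestic pension funds' purchases of foreign equities 589.9; capital account: debt forgiveness received from foreign official creditors 260.9.)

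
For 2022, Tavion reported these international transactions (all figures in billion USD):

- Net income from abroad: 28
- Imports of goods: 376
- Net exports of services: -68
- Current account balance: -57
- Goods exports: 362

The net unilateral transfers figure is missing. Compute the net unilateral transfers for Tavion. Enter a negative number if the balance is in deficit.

Current account = goods balance + services balance + net primary income + net secondary income
Sum of the known components = -54
Net unilateral transfers = CA - (known components) = -57 - (-54) = -3

-3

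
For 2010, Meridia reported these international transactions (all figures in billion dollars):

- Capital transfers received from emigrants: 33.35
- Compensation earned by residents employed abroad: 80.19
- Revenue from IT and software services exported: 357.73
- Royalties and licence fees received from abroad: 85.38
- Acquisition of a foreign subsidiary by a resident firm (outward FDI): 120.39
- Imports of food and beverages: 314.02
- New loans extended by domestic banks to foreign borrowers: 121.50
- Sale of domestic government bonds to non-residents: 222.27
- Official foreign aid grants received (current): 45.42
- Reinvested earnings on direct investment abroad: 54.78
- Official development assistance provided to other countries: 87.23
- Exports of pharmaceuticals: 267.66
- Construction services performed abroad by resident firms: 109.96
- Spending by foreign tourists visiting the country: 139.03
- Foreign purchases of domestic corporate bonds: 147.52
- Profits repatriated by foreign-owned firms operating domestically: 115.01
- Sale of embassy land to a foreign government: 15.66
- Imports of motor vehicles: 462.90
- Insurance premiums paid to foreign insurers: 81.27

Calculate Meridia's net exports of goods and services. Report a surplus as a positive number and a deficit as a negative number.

101.57

Goods: -314.02 - 462.90 + 267.66 = -509.26
Services: 139.03 - 81.27 + 85.38 + 357.73 + 109.96 = 610.83
Trade balance = -509.26 + 610.83 = 101.57
(Excluded from the trade balance — capital account: capital transfers received from emigrants 33.35, sale of embassy land to a foreign government 15.66; primary income: compensation earned by residents employed abroad 80.19, reinvested earnings on direct investment abroad 54.78, profits repatriated by foreign-owned firms operating domestically 115.01; financial account: acquisition of a foreign subsidiary by a resident firm (outward FDI) 120.39, new loans extended by domestic banks to foreign borrowers 121.50, sale of domestic government bonds to non-residents 222.27, foreign purchases of domestic corporate bonds 147.52; secondary income: official foreign aid grants received (current) 45.42, official development assistance provided to other countries 87.23.)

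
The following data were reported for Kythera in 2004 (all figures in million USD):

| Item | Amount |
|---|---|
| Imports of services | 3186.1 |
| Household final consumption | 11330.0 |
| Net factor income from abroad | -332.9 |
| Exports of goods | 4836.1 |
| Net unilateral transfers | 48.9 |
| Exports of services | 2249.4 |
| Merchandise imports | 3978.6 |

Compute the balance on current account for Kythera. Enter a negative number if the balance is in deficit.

Goods balance = 4836.1 - 3978.6 = 857.5
Services balance = 2249.4 - 3186.1 = -936.7
Trade balance (goods + services) = 857.5 + (-936.7) = -79.2
Net primary income = -332.9
Net secondary income = 48.9
Current account = -79.2 + (-332.9) + 48.9 = -363.2

-363.2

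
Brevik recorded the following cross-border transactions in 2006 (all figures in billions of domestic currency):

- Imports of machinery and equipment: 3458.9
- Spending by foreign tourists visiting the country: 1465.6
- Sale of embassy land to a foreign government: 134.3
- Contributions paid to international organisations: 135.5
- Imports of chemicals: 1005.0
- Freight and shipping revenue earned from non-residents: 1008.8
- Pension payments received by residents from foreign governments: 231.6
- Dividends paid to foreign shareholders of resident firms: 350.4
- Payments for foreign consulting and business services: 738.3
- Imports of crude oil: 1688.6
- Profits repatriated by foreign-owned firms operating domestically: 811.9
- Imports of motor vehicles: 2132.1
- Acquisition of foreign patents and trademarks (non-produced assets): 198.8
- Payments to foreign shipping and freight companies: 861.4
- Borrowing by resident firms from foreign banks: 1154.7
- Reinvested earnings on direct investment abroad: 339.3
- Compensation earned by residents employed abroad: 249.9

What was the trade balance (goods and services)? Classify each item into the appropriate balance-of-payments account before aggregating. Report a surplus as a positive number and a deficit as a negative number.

Goods: -1688.6 - 1005.0 - 3458.9 - 2132.1 = -8284.6
Services: 1008.8 - 861.4 + 1465.6 - 738.3 = 874.7
Trade balance = -8284.6 + 874.7 = -7409.9
(Excluded from the trade balance — capital account: sale of embassy land to a foreign government 134.3, acquisition of foreign patents and trademarks (non-produced assets) 198.8; secondary income: contributions paid to international organisations 135.5, pension payments received by residents from foreign governments 231.6; primary income: dividends paid to foreign shareholders of resident firms 350.4, profits repatriated by foreign-owned firms operating domestically 811.9, reinvested earnings on direct investment abroad 339.3, compensation earned by residents employed abroad 249.9; financial account: borrowing by resident firms from foreign banks 1154.7.)

-7409.9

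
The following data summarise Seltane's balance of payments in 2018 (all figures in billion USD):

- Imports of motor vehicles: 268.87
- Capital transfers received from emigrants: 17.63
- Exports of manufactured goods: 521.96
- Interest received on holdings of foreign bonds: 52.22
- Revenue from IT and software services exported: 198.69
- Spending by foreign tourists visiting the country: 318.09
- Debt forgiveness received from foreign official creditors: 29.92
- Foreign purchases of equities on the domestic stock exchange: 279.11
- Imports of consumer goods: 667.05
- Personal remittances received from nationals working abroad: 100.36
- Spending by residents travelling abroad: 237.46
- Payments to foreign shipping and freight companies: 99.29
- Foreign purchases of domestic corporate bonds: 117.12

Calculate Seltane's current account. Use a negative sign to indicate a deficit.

-81.35

Goods: 521.96 - 268.87 - 667.05 = -413.96
Services: 318.09 - 237.46 - 99.29 + 198.69 = 180.03
Primary income: 52.22
Secondary income: 100.36
Current account = (-413.96) + 180.03 + 52.22 + 100.36 = -81.35
(Excluded from the current account — capital account: capital transfers received from emigrants 17.63, debt forgiveness received from foreign official creditors 29.92; financial account: foreign purchases of equities on the domestic stock exchange 279.11, foreign purchases of domestic corporate bonds 117.12.)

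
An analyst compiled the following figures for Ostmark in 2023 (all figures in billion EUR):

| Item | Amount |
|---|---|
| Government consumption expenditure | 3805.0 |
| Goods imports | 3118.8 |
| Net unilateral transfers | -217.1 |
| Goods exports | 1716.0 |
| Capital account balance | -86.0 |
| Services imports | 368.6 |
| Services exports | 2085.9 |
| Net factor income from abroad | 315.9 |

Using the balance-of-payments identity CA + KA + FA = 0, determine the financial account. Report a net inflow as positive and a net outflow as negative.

Goods balance = 1716.0 - 3118.8 = -1402.8
Services balance = 2085.9 - 368.6 = 1717.3
Trade balance (goods + services) = -1402.8 + 1717.3 = 314.5
Net primary income = 315.9
Net secondary income = -217.1
Current account = 314.5 + 315.9 + (-217.1) = 413.3
Financial account = -(413.3 + (-86.0)) = -327.3

-327.3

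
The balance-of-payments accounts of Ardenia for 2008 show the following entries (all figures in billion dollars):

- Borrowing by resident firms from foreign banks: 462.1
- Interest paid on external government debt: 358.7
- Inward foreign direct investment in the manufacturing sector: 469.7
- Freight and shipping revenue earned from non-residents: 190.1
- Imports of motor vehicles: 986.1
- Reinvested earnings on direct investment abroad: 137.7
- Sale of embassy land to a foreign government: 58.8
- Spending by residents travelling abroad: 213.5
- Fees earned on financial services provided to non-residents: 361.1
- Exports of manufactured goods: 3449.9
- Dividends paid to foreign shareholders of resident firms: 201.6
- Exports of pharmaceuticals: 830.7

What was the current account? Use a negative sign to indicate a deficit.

Goods: -986.1 + 3449.9 + 830.7 = 3294.5
Services: -213.5 + 361.1 + 190.1 = 337.7
Primary income: -358.7 + 137.7 - 201.6 = -422.6
Current account = 3294.5 + 337.7 + (-422.6) = 3209.6
(Excluded from the current account — financial account: borrowing by resident firms from foreign banks 462.1, inward foreign direct investment in the manufacturing sector 469.7; capital account: sale of embassy land to a foreign government 58.8.)

3209.6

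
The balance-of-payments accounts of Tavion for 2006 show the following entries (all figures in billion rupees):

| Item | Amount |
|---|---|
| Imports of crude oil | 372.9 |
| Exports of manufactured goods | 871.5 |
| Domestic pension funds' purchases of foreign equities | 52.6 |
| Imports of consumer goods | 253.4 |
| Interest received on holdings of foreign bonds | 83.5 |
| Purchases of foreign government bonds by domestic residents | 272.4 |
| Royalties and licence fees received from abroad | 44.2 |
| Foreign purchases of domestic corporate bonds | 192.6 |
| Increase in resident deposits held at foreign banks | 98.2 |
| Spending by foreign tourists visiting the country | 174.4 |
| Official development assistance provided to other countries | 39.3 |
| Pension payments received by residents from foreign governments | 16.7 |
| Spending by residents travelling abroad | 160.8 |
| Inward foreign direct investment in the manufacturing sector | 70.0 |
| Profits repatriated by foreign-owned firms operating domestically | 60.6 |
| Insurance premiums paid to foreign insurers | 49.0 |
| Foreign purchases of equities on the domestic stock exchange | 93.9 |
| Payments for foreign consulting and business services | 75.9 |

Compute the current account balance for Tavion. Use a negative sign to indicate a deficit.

Goods: -253.4 + 871.5 - 372.9 = 245.2
Services: 44.2 - 49.0 - 160.8 + 174.4 - 75.9 = -67.1
Primary income: 83.5 - 60.6 = 22.9
Secondary income: -39.3 + 16.7 = -22.6
Current account = 245.2 + (-67.1) + 22.9 + (-22.6) = 178.4
(Excluded from the current account — financial account: domestic pension funds' purchases of foreign equities 52.6, purchases of foreign government bonds by domestic residents 272.4, foreign purchases of domestic corporate bonds 192.6, increase in resident deposits held at foreign banks 98.2, inward foreign direct investment in the manufacturing sector 70.0, foreign purchases of equities on the domestic stock exchange 93.9.)

178.4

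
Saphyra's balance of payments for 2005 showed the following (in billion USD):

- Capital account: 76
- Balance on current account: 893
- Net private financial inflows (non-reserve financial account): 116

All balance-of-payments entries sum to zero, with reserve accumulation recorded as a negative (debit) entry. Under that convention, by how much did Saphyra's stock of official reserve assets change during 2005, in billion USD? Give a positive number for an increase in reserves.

1085

Official reserve transactions balance = -(893 + 76 + 116) = -1085
An accumulation of reserves is recorded as a debit (negative entry), so the change in the stock of reserves is the negative of that balance.
Change in official reserves = -(-1085) = 1085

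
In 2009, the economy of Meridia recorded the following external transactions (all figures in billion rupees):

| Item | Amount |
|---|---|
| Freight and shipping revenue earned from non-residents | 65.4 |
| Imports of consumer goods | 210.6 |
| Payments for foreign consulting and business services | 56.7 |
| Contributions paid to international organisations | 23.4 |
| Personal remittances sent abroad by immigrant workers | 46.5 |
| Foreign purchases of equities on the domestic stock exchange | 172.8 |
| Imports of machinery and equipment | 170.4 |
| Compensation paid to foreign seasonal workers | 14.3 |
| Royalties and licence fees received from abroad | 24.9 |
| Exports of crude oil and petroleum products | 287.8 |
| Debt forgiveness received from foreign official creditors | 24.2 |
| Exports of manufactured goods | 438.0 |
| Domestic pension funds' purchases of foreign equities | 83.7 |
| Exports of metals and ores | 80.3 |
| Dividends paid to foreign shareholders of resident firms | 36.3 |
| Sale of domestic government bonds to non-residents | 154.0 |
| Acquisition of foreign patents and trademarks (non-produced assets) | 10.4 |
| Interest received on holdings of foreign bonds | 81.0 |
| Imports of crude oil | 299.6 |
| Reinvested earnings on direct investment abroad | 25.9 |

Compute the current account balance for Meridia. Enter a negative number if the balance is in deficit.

Goods: 80.3 - 210.6 + 438.0 - 170.4 + 287.8 - 299.6 = 125.5
Services: 65.4 - 56.7 + 24.9 = 33.6
Primary income: 25.9 + 81.0 - 36.3 - 14.3 = 56.3
Secondary income: -46.5 - 23.4 = -69.9
Current account = 125.5 + 33.6 + 56.3 + (-69.9) = 145.5
(Excluded from the current account — financial account: foreign purchases of equities on the domestic stock exchange 172.8, domestic pension funds' purchases of foreign equities 83.7, sale of domestic government bonds to non-residents 154.0; capital account: debt forgiveness received from foreign official creditors 24.2, acquisition of foreign patents and trademarks (non-produced assets) 10.4.)

145.5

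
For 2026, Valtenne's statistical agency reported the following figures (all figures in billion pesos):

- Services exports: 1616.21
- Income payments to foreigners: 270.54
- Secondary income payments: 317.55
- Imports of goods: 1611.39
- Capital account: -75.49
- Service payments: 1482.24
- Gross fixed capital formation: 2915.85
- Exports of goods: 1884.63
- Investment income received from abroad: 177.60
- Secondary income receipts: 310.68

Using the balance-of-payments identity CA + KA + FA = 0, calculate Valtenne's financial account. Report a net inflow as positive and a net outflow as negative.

-231.91

Goods balance = 1884.63 - 1611.39 = 273.24
Services balance = 1616.21 - 1482.24 = 133.97
Trade balance (goods + services) = 273.24 + 133.97 = 407.21
Net primary income = 177.60 - 270.54 = -92.94
Net secondary income = 310.68 - 317.55 = -6.87
Current account = 407.21 + (-92.94) + (-6.87) = 307.40
Financial account = -(307.40 + (-75.49)) = -231.91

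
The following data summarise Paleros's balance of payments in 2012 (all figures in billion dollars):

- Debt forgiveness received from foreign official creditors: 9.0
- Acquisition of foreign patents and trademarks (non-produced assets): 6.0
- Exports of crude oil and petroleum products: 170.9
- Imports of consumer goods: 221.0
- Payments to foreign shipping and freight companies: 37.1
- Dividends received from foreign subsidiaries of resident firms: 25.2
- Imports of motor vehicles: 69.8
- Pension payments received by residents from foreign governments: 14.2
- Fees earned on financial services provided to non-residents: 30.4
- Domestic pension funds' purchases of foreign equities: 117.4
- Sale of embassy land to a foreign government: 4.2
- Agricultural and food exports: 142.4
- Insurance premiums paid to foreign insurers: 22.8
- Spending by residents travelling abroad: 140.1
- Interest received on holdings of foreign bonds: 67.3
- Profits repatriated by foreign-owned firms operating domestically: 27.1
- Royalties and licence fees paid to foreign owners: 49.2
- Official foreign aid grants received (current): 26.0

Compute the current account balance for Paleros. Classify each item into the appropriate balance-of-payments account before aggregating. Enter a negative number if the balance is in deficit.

Goods: -221.0 - 69.8 + 170.9 + 142.4 = 22.5
Services: -22.8 - 49.2 - 140.1 + 30.4 - 37.1 = -218.8
Primary income: 67.3 + 25.2 - 27.1 = 65.4
Secondary income: 26.0 + 14.2 = 40.2
Current account = 22.5 + (-218.8) + 65.4 + 40.2 = -90.7
(Excluded from the current account — capital account: debt forgiveness received from foreign official creditors 9.0, acquisition of foreign patents and trademarks (non-produced assets) 6.0, sale of embassy land to a foreign government 4.2; financial account: domestic pension funds' purchases of foreign equities 117.4.)

-90.7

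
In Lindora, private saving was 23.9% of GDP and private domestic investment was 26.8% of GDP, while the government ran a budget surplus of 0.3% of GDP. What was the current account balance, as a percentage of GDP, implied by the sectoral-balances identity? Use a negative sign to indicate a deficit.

-2.6

By the sectoral-balances identity, CA = (S_private - I) + (T - G).
Private balance = 23.9 - 26.8 = -2.9
Government balance (T - G) = 0.3
CA = -2.9 + 0.3 = -2.6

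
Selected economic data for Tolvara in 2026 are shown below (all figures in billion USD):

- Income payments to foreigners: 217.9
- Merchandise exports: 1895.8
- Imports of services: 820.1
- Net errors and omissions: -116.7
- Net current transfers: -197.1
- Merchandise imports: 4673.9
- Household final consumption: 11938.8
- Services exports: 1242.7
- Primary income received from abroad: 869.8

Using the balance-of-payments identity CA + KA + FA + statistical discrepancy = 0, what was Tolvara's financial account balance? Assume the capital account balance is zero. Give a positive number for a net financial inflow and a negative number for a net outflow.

2017.4

Goods balance = 1895.8 - 4673.9 = -2778.1
Services balance = 1242.7 - 820.1 = 422.6
Trade balance (goods + services) = -2778.1 + 422.6 = -2355.5
Net primary income = 869.8 - 217.9 = 651.9
Net secondary income = -197.1
Current account = -2355.5 + 651.9 + (-197.1) = -1900.7
Financial account = -(-1900.7 + (-116.7)) = 2017.4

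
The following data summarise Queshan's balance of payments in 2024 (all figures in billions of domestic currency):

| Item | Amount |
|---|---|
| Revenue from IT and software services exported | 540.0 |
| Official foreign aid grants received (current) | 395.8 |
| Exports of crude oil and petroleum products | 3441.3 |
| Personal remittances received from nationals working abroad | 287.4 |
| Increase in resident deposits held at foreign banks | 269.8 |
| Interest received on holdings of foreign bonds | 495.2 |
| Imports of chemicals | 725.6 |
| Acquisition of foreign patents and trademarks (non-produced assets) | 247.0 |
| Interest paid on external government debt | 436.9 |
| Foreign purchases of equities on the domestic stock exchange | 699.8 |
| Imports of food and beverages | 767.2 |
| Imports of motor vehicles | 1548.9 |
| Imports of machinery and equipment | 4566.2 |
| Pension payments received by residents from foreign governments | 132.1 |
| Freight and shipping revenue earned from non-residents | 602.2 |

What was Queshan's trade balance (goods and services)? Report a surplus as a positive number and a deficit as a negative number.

Goods: -1548.9 - 725.6 - 767.2 - 4566.2 + 3441.3 = -4166.6
Services: 540.0 + 602.2 = 1142.2
Trade balance = -4166.6 + 1142.2 = -3024.4
(Excluded from the trade balance — secondary income: official foreign aid grants received (current) 395.8, personal remittances received from nationals working abroad 287.4, pension payments received by residents from foreign governments 132.1; financial account: increase in resident deposits held at foreign banks 269.8, foreign purchases of equities on the domestic stock exchange 699.8; primary income: interest received on holdings of foreign bonds 495.2, interest paid on external government debt 436.9; capital account: acquisition of foreign patents and trademarks (non-produced assets) 247.0.)

-3024.4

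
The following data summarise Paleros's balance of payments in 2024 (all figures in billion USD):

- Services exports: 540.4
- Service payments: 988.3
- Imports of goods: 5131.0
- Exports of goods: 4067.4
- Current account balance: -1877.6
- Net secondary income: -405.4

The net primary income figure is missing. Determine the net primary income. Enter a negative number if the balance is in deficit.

39.3

Current account = goods balance + services balance + net primary income + net secondary income
Sum of the known components = -1916.9
Net primary income = CA - (known components) = -1877.6 - (-1916.9) = 39.3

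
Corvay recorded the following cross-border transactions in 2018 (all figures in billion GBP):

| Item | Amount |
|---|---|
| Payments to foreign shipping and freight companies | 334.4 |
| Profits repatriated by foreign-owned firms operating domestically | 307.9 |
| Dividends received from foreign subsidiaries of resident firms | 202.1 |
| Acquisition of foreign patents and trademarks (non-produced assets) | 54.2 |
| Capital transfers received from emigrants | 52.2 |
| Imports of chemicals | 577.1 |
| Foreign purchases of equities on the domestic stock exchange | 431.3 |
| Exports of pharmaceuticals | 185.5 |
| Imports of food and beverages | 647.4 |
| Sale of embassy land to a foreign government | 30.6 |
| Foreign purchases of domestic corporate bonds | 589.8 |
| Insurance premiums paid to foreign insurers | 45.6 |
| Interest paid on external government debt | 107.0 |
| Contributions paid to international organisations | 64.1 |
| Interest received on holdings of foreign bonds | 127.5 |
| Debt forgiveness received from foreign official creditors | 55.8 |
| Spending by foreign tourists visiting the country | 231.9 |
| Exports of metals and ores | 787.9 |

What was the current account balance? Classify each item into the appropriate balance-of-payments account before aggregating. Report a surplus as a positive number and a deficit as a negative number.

Goods: 787.9 - 647.4 - 577.1 + 185.5 = -251.1
Services: 231.9 - 45.6 - 334.4 = -148.1
Primary income: -107.0 + 127.5 - 307.9 + 202.1 = -85.3
Secondary income: -64.1
Current account = (-251.1) + (-148.1) + (-85.3) + (-64.1) = -548.6
(Excluded from the current account — capital account: acquisition of foreign patents and trademarks (non-produced assets) 54.2, capital transfers received from emigrants 52.2, sale of embassy land to a foreign government 30.6, debt forgiveness received from foreign official creditors 55.8; financial account: foreign purchases of equities on the domestic stock exchange 431.3, foreign purchases of domestic corporate bonds 589.8.)

-548.6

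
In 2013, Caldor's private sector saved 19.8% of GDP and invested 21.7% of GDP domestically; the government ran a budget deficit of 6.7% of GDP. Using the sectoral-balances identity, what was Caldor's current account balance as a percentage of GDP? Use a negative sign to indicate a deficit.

By the sectoral-balances identity, CA = (S_private - I) + (T - G).
Private balance = 19.8 - 21.7 = -1.9
Government balance (T - G) = -6.7
CA = -1.9 + (-6.7) = -8.6

-8.6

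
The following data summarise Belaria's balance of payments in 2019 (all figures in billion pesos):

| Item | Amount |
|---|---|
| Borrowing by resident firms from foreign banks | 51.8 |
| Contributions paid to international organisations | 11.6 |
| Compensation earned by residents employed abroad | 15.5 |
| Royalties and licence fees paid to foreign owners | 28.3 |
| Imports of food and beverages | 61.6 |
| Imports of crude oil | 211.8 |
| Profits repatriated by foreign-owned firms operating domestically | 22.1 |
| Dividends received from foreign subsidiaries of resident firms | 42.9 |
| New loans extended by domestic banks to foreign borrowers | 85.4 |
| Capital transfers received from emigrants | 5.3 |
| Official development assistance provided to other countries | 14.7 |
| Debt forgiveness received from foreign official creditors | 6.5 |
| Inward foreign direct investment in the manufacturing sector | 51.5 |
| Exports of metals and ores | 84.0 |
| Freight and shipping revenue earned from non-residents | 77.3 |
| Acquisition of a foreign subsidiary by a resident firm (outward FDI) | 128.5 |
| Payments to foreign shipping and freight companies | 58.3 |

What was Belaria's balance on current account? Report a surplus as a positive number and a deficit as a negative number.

Goods: 84.0 - 61.6 - 211.8 = -189.4
Services: 77.3 - 58.3 - 28.3 = -9.3
Primary income: 15.5 + 42.9 - 22.1 = 36.3
Secondary income: -11.6 - 14.7 = -26.3
Current account = (-189.4) + (-9.3) + 36.3 + (-26.3) = -188.7
(Excluded from the current account — financial account: borrowing by resident firms from foreign banks 51.8, new loans extended by domestic banks to foreign borrowers 85.4, inward foreign direct investment in the manufacturing sector 51.5, acquisition of a foreign subsidiary by a resident firm (outward FDI) 128.5; capital account: capital transfers received from emigrants 5.3, debt forgiveness received from foreign official creditors 6.5.)

-188.7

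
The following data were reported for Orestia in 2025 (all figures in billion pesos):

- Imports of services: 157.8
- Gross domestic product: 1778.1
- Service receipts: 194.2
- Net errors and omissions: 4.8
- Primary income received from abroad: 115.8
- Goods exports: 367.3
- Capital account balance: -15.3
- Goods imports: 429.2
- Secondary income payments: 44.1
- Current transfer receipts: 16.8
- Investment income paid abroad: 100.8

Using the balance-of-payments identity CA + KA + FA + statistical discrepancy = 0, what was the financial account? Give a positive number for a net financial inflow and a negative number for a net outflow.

48.3

Goods balance = 367.3 - 429.2 = -61.9
Services balance = 194.2 - 157.8 = 36.4
Trade balance (goods + services) = -61.9 + 36.4 = -25.5
Net primary income = 115.8 - 100.8 = 15.0
Net secondary income = 16.8 - 44.1 = -27.3
Current account = -25.5 + 15.0 + (-27.3) = -37.8
Financial account = -(-37.8 + (-15.3) + 4.8) = 48.3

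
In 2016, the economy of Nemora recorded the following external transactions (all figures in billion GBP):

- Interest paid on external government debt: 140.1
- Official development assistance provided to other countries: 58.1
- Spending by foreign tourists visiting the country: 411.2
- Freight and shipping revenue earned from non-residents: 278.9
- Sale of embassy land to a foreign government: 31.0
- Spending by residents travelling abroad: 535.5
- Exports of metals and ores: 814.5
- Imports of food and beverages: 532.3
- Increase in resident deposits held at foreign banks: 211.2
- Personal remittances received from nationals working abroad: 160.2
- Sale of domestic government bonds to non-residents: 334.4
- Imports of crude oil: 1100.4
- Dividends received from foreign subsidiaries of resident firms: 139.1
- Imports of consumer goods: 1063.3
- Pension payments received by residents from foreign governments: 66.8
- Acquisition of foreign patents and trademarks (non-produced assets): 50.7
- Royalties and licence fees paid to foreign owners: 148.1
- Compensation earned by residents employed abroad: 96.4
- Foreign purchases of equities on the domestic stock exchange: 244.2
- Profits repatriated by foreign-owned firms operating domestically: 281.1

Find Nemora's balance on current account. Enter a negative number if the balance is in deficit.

Goods: 814.5 - 1100.4 - 1063.3 - 532.3 = -1881.5
Services: 411.2 - 148.1 + 278.9 - 535.5 = 6.5
Primary income: 96.4 - 140.1 - 281.1 + 139.1 = -185.7
Secondary income: 66.8 + 160.2 - 58.1 = 168.9
Current account = (-1881.5) + 6.5 + (-185.7) + 168.9 = -1891.8
(Excluded from the current account — capital account: sale of embassy land to a foreign government 31.0, acquisition of foreign patents and trademarks (non-produced assets) 50.7; financial account: increase in resident deposits held at foreign banks 211.2, sale of domestic government bonds to non-residents 334.4, foreign purchases of equities on the domestic stock exchange 244.2.)

-1891.8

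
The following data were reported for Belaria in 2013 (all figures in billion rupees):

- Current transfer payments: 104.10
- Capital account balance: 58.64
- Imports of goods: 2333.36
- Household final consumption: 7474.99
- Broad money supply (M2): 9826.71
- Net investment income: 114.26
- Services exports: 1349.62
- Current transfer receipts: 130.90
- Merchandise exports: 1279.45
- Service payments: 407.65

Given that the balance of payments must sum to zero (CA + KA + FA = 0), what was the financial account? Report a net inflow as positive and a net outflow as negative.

Goods balance = 1279.45 - 2333.36 = -1053.91
Services balance = 1349.62 - 407.65 = 941.97
Trade balance (goods + services) = -1053.91 + 941.97 = -111.94
Net primary income = 114.26
Net secondary income = 130.90 - 104.10 = 26.80
Current account = -111.94 + 114.26 + 26.80 = 29.12
Financial account = -(29.12 + 58.64) = -87.76

-87.76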